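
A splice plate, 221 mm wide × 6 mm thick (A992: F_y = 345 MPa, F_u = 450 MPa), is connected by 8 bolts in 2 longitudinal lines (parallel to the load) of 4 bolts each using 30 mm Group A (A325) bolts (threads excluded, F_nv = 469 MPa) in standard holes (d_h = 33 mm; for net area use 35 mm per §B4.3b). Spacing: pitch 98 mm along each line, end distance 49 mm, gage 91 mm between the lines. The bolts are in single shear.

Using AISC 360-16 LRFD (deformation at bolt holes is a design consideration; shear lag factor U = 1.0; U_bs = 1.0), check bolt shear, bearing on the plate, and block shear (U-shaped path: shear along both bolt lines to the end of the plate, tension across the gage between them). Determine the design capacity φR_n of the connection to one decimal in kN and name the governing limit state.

649.2 kN (block shear governs)

Bolt shear: A_b = π(30)²/4 = 706.86 mm². φR_n = 0.75 × 469 × 706.86 × 8 × 1 = 1989.1 kN.
Bearing (6 mm plate, F_u = 450 MPa): end bolts L_c = 49 − 33/2 = 32.5, R_n = min(1.2×32.5×6×450, 2.4×30×6×450) = 105.3 kN/bolt; interior L_c = 98 − 33 = 65, R_n = 194.4 kN/bolt. φR_n = 0.75 × (2×105.3 + 6×194.4) = 1032.8 kN.
Block shear: shear path 2×[49+3×98] = 2×343 mm, A_gv = 4116, A_nv = 2×(343 − 3.5×35)×6 = 2646 mm²; tension across gage: (91 − 1×35)×6 = 336 mm². R_n = min(0.6×450×2646, 0.6×345×4116) + 1.0×450×336 = min(714.42, 852.01) + 151.2 = 865.62 kN. φR_n = 0.75 × 865.62 = 649.2 kN.
Governing: min(1989.1, 1032.8, 649.2) = 649.2 kN → block shear.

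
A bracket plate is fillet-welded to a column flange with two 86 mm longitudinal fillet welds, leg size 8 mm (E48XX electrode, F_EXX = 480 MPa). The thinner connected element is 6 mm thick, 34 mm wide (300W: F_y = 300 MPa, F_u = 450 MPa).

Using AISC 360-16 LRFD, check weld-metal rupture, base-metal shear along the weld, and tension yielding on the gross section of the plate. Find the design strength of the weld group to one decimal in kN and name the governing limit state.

Weld metal: throat = 0.707×8 = 5.656 mm, L = 2×86 = 172 mm. φR_n = 0.75 × 0.6 × 480 × 5.656 × 172 = 210.1 kN.
Base metal shear (6 mm plate): yield φR_n = 1.0×0.6×300×6×172 = 185.8 kN; rupture φR_n = 0.75×0.6×450×6×172 = 209.0 kN; take 185.8 kN (yield).
Tension yield (gross): A_g = 34×6 = 204 mm². φR_n = 0.90 × 300 × 204 = 55.1 kN.
Governing: min(210.1, 185.8, 55.1) = 55.1 kN → gross-section yield.

55.1 kN (gross-section yield governs)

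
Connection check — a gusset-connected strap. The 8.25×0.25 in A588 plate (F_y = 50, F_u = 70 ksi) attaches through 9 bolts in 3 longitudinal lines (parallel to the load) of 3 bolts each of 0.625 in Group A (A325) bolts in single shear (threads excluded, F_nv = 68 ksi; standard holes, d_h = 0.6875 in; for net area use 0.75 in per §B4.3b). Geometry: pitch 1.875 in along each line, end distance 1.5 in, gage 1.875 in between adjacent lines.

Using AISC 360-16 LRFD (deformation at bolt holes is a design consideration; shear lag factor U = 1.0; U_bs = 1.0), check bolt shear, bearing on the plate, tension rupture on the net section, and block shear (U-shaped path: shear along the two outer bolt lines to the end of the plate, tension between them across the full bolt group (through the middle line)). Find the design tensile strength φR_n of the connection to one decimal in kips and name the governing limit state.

78.8 kips (net-section rupture governs)

Bolt shear: A_b = π(0.625)²/4 = 0.3068 in². φR_n = 0.75 × 68 × 0.3068 × 9 × 1 = 140.8 kips.
Bearing (0.25 in plate, F_u = 70 ksi): end bolts L_c = 1.5 − 0.6875/2 = 1.15625, R_n = min(1.2×1.15625×0.25×70, 2.4×0.625×0.25×70) = 24.281 kips/bolt; interior L_c = 1.875 − 0.6875 = 1.1875, R_n = 24.938 kips/bolt. φR_n = 0.75 × (3×24.281 + 6×24.938) = 166.9 kips.
Tension rupture (net): A_n = (8.25 − 3×0.75)×0.25 = 1.5 in² (U = 1.0, A_e = A_n). φR_n = 0.75 × 70 × 1.5 = 78.8 kips.
Block shear: shear path 2×[1.5+2×1.875] = 2×5.25 in, A_gv = 2.625, A_nv = 2×(5.25 − 2.5×0.75)×0.25 = 1.6875 in²; tension across gage: (3.75 − 2×0.75)×0.25 = 0.5625 in². R_n = min(0.6×70×1.6875, 0.6×50×2.625) + 1.0×70×0.5625 = min(70.875, 78.75) + 39.375 = 110.25 kips. φR_n = 0.75 × 110.25 = 82.7 kips.
Governing: min(140.8, 166.9, 78.8, 82.7) = 78.8 kips → net-section rupture.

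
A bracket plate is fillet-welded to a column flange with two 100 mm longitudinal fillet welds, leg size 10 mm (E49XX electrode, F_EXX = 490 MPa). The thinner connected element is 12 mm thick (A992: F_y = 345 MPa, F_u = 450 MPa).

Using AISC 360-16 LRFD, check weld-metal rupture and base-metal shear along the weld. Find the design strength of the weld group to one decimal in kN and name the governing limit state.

Weld metal: throat = 0.707×10 = 7.07 mm, L = 2×100 = 200 mm. φR_n = 0.75 × 0.6 × 490 × 7.07 × 200 = 311.8 kN.
Base metal shear (12 mm plate): yield φR_n = 1.0×0.6×345×12×200 = 496.8 kN; rupture φR_n = 0.75×0.6×450×12×200 = 486.0 kN; take 486.0 kN (rupture).
Governing: min(311.8, 486.0) = 311.8 kN → weld metal.

311.8 kN (weld metal governs)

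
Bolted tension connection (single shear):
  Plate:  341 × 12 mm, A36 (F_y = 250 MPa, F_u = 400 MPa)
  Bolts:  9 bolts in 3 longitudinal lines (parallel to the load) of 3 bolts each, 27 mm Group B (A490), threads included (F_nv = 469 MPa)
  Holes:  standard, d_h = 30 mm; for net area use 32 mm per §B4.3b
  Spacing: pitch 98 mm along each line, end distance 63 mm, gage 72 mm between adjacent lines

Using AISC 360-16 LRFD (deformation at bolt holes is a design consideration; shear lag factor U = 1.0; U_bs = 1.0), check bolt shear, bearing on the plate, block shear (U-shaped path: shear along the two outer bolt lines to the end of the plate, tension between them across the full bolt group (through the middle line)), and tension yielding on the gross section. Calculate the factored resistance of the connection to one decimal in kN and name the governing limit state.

Bolt shear: A_b = π(27)²/4 = 572.56 mm². φR_n = 0.75 × 469 × 572.56 × 9 × 1 = 1812.6 kN.
Bearing (12 mm plate, F_u = 400 MPa): end bolts L_c = 63 − 30/2 = 48, R_n = min(1.2×48×12×400, 2.4×27×12×400) = 276.48 kN/bolt; interior L_c = 98 − 30 = 68, R_n = 311.04 kN/bolt. φR_n = 0.75 × (3×276.48 + 6×311.04) = 2021.8 kN.
Block shear: shear path 2×[63+2×98] = 2×259 mm, A_gv = 6216, A_nv = 2×(259 − 2.5×32)×12 = 4296 mm²; tension across gage: (144 − 2×32)×12 = 960 mm². R_n = min(0.6×400×4296, 0.6×250×6216) + 1.0×400×960 = min(1031, 932.4) + 384 = 1316.4 kN. φR_n = 0.75 × 1316.4 = 987.3 kN.
Tension yield (gross): A_g = 341×12 = 4092 mm². φR_n = 0.90 × 250 × 4092 = 920.7 kN.
Governing: min(1812.6, 2021.8, 987.3, 920.7) = 920.7 kN → gross-section yield.

920.7 kN (gross-section yield governs)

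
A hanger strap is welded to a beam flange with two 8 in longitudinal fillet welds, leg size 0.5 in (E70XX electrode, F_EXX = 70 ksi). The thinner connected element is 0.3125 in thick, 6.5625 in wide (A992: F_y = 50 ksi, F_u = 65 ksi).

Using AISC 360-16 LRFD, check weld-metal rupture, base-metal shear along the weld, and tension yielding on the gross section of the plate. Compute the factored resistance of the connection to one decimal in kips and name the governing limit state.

Weld metal: throat = 0.707×0.5 = 0.3535 in, L = 2×8 = 16 in. φR_n = 0.75 × 0.6 × 70 × 0.3535 × 16 = 178.2 kips.
Base metal shear (0.3125 in plate): yield φR_n = 1.0×0.6×50×0.3125×16 = 150.0 kips; rupture φR_n = 0.75×0.6×65×0.3125×16 = 146.3 kips; take 146.3 kips (rupture).
Tension yield (gross): A_g = 6.5625×0.3125 = 2.0508 in². φR_n = 0.90 × 50 × 2.0508 = 92.3 kips.
Governing: min(178.2, 146.3, 92.3) = 92.3 kips → gross-section yield.

92.3 kips (gross-section yield governs)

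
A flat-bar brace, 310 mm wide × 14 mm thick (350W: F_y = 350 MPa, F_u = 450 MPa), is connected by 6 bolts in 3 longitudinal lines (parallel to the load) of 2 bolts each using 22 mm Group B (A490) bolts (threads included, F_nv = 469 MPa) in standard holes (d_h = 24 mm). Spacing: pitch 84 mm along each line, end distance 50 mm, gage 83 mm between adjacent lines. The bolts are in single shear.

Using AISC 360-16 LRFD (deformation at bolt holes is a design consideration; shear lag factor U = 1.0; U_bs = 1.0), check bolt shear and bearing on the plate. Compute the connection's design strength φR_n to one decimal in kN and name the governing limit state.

Bolt shear: A_b = π(22)²/4 = 380.13 mm². φR_n = 0.75 × 469 × 380.13 × 6 × 1 = 802.3 kN.
Bearing (14 mm plate, F_u = 450 MPa): end bolts L_c = 50 − 24/2 = 38, R_n = min(1.2×38×14×450, 2.4×22×14×450) = 287.28 kN/bolt; interior L_c = 84 − 24 = 60, R_n = 332.64 kN/bolt. φR_n = 0.75 × (3×287.28 + 3×332.64) = 1394.8 kN.
Governing: min(802.3, 1394.8) = 802.3 kN → bolt shear.

802.3 kN (bolt shear governs)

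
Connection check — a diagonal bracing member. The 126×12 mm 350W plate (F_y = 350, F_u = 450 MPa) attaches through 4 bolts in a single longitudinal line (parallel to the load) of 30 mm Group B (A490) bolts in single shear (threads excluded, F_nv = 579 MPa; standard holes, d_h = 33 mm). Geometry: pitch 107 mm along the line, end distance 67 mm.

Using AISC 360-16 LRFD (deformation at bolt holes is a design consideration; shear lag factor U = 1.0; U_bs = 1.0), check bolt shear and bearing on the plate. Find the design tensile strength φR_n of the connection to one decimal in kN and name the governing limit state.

Bolt shear: A_b = π(30)²/4 = 706.86 mm². φR_n = 0.75 × 579 × 706.86 × 4 × 1 = 1227.8 kN.
Bearing (12 mm plate, F_u = 450 MPa): end bolts L_c = 67 − 33/2 = 50.5, R_n = min(1.2×50.5×12×450, 2.4×30×12×450) = 327.24 kN/bolt; interior L_c = 107 − 33 = 74, R_n = 388.8 kN/bolt. φR_n = 0.75 × (1×327.24 + 3×388.8) = 1120.2 kN.
Governing: min(1227.8, 1120.2) = 1120.2 kN → bearing.

1120.2 kN (bearing governs)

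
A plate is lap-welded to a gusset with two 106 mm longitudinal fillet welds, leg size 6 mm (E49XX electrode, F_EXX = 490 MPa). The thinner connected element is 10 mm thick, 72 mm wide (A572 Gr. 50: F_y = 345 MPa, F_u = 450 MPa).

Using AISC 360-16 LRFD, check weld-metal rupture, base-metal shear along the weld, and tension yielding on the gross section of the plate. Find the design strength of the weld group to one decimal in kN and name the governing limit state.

198.3 kN (weld metal governs)

Weld metal: throat = 0.707×6 = 4.242 mm, L = 2×106 = 212 mm. φR_n = 0.75 × 0.6 × 490 × 4.242 × 212 = 198.3 kN.
Base metal shear (10 mm plate): yield φR_n = 1.0×0.6×345×10×212 = 438.8 kN; rupture φR_n = 0.75×0.6×450×10×212 = 429.3 kN; take 429.3 kN (rupture).
Tension yield (gross): A_g = 72×10 = 720 mm². φR_n = 0.90 × 345 × 720 = 223.6 kN.
Governing: min(198.3, 429.3, 223.6) = 198.3 kN → weld metal.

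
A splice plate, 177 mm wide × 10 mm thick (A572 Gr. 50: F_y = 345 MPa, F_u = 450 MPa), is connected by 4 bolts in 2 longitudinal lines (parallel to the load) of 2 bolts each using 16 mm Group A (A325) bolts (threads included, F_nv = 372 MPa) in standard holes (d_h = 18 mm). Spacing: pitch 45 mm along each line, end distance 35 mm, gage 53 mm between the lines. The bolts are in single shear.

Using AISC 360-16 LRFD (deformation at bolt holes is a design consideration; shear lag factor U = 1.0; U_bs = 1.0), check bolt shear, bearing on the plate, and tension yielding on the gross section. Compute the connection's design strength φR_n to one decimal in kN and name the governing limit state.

Bolt shear: A_b = π(16)²/4 = 201.06 mm². φR_n = 0.75 × 372 × 201.06 × 4 × 1 = 224.4 kN.
Bearing (10 mm plate, F_u = 450 MPa): end bolts L_c = 35 − 18/2 = 26, R_n = min(1.2×26×10×450, 2.4×16×10×450) = 140.4 kN/bolt; interior L_c = 45 − 18 = 27, R_n = 145.8 kN/bolt. φR_n = 0.75 × (2×140.4 + 2×145.8) = 429.3 kN.
Tension yield (gross): A_g = 177×10 = 1770 mm². φR_n = 0.90 × 345 × 1770 = 549.6 kN.
Governing: min(224.4, 429.3, 549.6) = 224.4 kN → bolt shear.

224.4 kN (bolt shear governs)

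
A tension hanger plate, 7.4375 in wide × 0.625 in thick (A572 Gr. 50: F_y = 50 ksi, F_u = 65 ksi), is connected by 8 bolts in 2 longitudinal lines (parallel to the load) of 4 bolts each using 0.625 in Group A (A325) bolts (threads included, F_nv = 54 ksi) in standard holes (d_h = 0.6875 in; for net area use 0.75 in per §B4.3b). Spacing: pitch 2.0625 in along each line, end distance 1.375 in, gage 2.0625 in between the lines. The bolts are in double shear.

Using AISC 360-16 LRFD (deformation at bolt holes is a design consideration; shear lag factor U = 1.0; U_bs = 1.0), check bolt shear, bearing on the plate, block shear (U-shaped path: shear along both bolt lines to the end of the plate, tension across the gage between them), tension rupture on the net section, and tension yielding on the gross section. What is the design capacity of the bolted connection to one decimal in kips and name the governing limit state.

180.9 kips (net-section rupture governs)

Bolt shear: A_b = π(0.625)²/4 = 0.3068 in². φR_n = 0.75 × 54 × 0.3068 × 8 × 2 = 198.8 kips.
Bearing (0.625 in plate, F_u = 65 ksi): end bolts L_c = 1.375 − 0.6875/2 = 1.03125, R_n = min(1.2×1.03125×0.625×65, 2.4×0.625×0.625×65) = 50.273 kips/bolt; interior L_c = 2.0625 − 0.6875 = 1.375, R_n = 60.938 kips/bolt. φR_n = 0.75 × (2×50.273 + 6×60.938) = 349.6 kips.
Block shear: shear path 2×[1.375+3×2.0625] = 2×7.5625 in, A_gv = 9.4531, A_nv = 2×(7.5625 − 3.5×0.75)×0.625 = 6.1719 in²; tension across gage: (2.0625 − 1×0.75)×0.625 = 0.82031 in². R_n = min(0.6×65×6.1719, 0.6×50×9.4531) + 1.0×65×0.82031 = min(240.7, 283.59) + 53.32 = 294.02 kips. φR_n = 0.75 × 294.02 = 220.5 kips.
Tension rupture (net): A_n = (7.4375 − 2×0.75)×0.625 = 3.7109 in² (U = 1.0, A_e = A_n). φR_n = 0.75 × 65 × 3.7109 = 180.9 kips.
Tension yield (gross): A_g = 7.4375×0.625 = 4.6484 in². φR_n = 0.90 × 50 × 4.6484 = 209.2 kips.
Governing: min(198.8, 349.6, 220.5, 180.9, 209.2) = 180.9 kips → net-section rupture.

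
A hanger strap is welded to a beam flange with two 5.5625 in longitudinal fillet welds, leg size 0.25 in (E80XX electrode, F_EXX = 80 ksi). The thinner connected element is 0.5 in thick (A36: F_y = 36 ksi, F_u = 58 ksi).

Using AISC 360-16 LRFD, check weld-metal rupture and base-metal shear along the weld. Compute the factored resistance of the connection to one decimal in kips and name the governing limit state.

Weld metal: throat = 0.707×0.25 = 0.17675 in, L = 2×5.5625 = 11.125 in. φR_n = 0.75 × 0.6 × 80 × 0.17675 × 11.125 = 70.8 kips.
Base metal shear (0.5 in plate): yield φR_n = 1.0×0.6×36×0.5×11.125 = 120.2 kips; rupture φR_n = 0.75×0.6×58×0.5×11.125 = 145.2 kips; take 120.2 kips (yield).
Governing: min(70.8, 120.2) = 70.8 kips → weld metal.

70.8 kips (weld metal governs)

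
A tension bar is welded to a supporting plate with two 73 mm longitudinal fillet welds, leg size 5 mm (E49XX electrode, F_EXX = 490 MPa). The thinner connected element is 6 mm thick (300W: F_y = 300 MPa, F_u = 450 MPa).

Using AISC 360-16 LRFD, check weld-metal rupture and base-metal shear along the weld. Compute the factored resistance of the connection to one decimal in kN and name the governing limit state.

Weld metal: throat = 0.707×5 = 3.535 mm, L = 2×73 = 146 mm. φR_n = 0.75 × 0.6 × 490 × 3.535 × 146 = 113.8 kN.
Base metal shear (6 mm plate): yield φR_n = 1.0×0.6×300×6×146 = 157.7 kN; rupture φR_n = 0.75×0.6×450×6×146 = 177.4 kN; take 157.7 kN (yield).
Governing: min(113.8, 157.7) = 113.8 kN → weld metal.

113.8 kN (weld metal governs)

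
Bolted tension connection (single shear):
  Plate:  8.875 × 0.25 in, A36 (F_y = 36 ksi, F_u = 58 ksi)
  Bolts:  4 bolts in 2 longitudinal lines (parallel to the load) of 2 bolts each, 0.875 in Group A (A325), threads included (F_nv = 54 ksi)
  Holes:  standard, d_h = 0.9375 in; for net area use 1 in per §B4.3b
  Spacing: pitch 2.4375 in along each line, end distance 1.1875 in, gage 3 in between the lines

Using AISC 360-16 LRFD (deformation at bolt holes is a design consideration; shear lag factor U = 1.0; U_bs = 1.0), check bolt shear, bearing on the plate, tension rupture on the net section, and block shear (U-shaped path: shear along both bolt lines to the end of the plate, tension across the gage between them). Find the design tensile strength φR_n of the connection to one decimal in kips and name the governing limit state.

Bolt shear: A_b = π(0.875)²/4 = 0.60132 in². φR_n = 0.75 × 54 × 0.60132 × 4 × 1 = 97.4 kips.
Bearing (0.25 in plate, F_u = 58 ksi): end bolts L_c = 1.1875 − 0.9375/2 = 0.71875, R_n = min(1.2×0.71875×0.25×58, 2.4×0.875×0.25×58) = 12.506 kips/bolt; interior L_c = 2.4375 − 0.9375 = 1.5, R_n = 26.1 kips/bolt. φR_n = 0.75 × (2×12.506 + 2×26.1) = 57.9 kips.
Tension rupture (net): A_n = (8.875 − 2×1)×0.25 = 1.7188 in² (U = 1.0, A_e = A_n). φR_n = 0.75 × 58 × 1.7188 = 74.8 kips.
Block shear: shear path 2×[1.1875+1×2.4375] = 2×3.625 in, A_gv = 1.8125, A_nv = 2×(3.625 − 1.5×1)×0.25 = 1.0625 in²; tension across gage: (3 − 1×1)×0.25 = 0.5 in². R_n = min(0.6×58×1.0625, 0.6×36×1.8125) + 1.0×58×0.5 = min(36.975, 39.15) + 29 = 65.975 kips. φR_n = 0.75 × 65.975 = 49.5 kips.
Governing: min(97.4, 57.9, 74.8, 49.5) = 49.5 kips → block shear.

49.5 kips (block shear governs)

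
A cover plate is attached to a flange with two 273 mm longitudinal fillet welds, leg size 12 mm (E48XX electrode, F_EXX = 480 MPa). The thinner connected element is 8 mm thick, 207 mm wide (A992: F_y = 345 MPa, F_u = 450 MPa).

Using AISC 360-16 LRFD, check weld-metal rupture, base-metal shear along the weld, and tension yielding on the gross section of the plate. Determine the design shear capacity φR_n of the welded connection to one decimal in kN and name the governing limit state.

514.2 kN (gross-section yield governs)

Weld metal: throat = 0.707×12 = 8.484 mm, L = 2×273 = 546 mm. φR_n = 0.75 × 0.6 × 480 × 8.484 × 546 = 1000.6 kN.
Base metal shear (8 mm plate): yield φR_n = 1.0×0.6×345×8×546 = 904.2 kN; rupture φR_n = 0.75×0.6×450×8×546 = 884.5 kN; take 884.5 kN (rupture).
Tension yield (gross): A_g = 207×8 = 1656 mm². φR_n = 0.90 × 345 × 1656 = 514.2 kN.
Governing: min(1000.6, 884.5, 514.2) = 514.2 kN → gross-section yield.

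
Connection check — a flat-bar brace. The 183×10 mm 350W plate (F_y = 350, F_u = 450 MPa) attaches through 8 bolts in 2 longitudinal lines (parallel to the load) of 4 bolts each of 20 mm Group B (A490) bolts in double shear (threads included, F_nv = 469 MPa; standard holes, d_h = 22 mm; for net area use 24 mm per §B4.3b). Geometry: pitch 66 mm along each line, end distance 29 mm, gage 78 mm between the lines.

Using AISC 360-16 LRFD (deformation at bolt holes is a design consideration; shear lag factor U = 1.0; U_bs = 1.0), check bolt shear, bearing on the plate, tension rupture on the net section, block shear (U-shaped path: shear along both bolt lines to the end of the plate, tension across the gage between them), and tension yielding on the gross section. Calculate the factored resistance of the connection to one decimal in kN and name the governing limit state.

Bolt shear: A_b = π(20)²/4 = 314.16 mm². φR_n = 0.75 × 469 × 314.16 × 8 × 2 = 1768.1 kN.
Bearing (10 mm plate, F_u = 450 MPa): end bolts L_c = 29 − 22/2 = 18, R_n = min(1.2×18×10×450, 2.4×20×10×450) = 97.2 kN/bolt; interior L_c = 66 − 22 = 44, R_n = 216 kN/bolt. φR_n = 0.75 × (2×97.2 + 6×216) = 1117.8 kN.
Tension rupture (net): A_n = (183 − 2×24)×10 = 1350 mm² (U = 1.0, A_e = A_n). φR_n = 0.75 × 450 × 1350 = 455.6 kN.
Block shear: shear path 2×[29+3×66] = 2×227 mm, A_gv = 4540, A_nv = 2×(227 − 3.5×24)×10 = 2860 mm²; tension across gage: (78 − 1×24)×10 = 540 mm². R_n = min(0.6×450×2860, 0.6×350×4540) + 1.0×450×540 = min(772.2, 953.4) + 243 = 1015.2 kN. φR_n = 0.75 × 1015.2 = 761.4 kN.
Tension yield (gross): A_g = 183×10 = 1830 mm². φR_n = 0.90 × 350 × 1830 = 576.5 kN.
Governing: min(1768.1, 1117.8, 455.6, 761.4, 576.5) = 455.6 kN → net-section rupture.

455.6 kN (net-section rupture governs)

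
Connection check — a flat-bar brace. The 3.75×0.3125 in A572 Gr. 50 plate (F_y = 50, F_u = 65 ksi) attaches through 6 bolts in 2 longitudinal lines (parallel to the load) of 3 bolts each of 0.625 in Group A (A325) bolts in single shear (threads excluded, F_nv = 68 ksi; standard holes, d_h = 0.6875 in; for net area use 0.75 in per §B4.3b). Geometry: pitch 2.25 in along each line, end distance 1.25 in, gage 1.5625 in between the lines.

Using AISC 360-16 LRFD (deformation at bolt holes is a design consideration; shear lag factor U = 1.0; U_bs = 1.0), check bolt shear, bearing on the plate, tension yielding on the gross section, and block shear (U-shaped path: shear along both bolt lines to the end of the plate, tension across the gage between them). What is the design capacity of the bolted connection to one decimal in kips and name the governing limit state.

Bolt shear: A_b = π(0.625)²/4 = 0.3068 in². φR_n = 0.75 × 68 × 0.3068 × 6 × 1 = 93.9 kips.
Bearing (0.3125 in plate, F_u = 65 ksi): end bolts L_c = 1.25 − 0.6875/2 = 0.90625, R_n = min(1.2×0.90625×0.3125×65, 2.4×0.625×0.3125×65) = 22.09 kips/bolt; interior L_c = 2.25 − 0.6875 = 1.5625, R_n = 30.469 kips/bolt. φR_n = 0.75 × (2×22.09 + 4×30.469) = 124.5 kips.
Tension yield (gross): A_g = 3.75×0.3125 = 1.1719 in². φR_n = 0.90 × 50 × 1.1719 = 52.7 kips.
Block shear: shear path 2×[1.25+2×2.25] = 2×5.75 in, A_gv = 3.5938, A_nv = 2×(5.75 − 2.5×0.75)×0.3125 = 2.4219 in²; tension across gage: (1.5625 − 1×0.75)×0.3125 = 0.25391 in². R_n = min(0.6×65×2.4219, 0.6×50×3.5938) + 1.0×65×0.25391 = min(94.454, 107.81) + 16.504 = 110.96 kips. φR_n = 0.75 × 110.96 = 83.2 kips.
Governing: min(93.9, 124.5, 52.7, 83.2) = 52.7 kips → gross-section yield.

52.7 kips (gross-section yield governs)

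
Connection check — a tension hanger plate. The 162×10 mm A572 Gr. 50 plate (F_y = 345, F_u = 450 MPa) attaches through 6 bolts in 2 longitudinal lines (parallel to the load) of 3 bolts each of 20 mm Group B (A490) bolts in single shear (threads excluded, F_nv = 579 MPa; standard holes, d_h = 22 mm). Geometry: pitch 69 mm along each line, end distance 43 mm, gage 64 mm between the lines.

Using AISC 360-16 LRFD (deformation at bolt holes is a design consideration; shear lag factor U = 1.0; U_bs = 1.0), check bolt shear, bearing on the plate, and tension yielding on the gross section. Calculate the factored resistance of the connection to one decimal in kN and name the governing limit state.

503.0 kN (gross-section yield governs)

Bolt shear: A_b = π(20)²/4 = 314.16 mm². φR_n = 0.75 × 579 × 314.16 × 6 × 1 = 818.5 kN.
Bearing (10 mm plate, F_u = 450 MPa): end bolts L_c = 43 − 22/2 = 32, R_n = min(1.2×32×10×450, 2.4×20×10×450) = 172.8 kN/bolt; interior L_c = 69 − 22 = 47, R_n = 216 kN/bolt. φR_n = 0.75 × (2×172.8 + 4×216) = 907.2 kN.
Tension yield (gross): A_g = 162×10 = 1620 mm². φR_n = 0.90 × 345 × 1620 = 503.0 kN.
Governing: min(818.5, 907.2, 503.0) = 503.0 kN → gross-section yield.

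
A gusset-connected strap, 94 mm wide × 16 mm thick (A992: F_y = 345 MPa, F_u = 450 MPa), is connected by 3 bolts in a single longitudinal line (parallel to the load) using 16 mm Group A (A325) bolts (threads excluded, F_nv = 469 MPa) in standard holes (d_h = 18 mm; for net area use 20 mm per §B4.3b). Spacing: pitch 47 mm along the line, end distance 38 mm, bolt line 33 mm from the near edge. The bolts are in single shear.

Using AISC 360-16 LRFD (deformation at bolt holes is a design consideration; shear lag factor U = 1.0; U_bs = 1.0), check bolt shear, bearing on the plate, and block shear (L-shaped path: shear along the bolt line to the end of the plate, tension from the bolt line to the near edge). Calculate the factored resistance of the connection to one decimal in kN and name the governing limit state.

212.2 kN (bolt shear governs)

Bolt shear: A_b = π(16)²/4 = 201.06 mm². φR_n = 0.75 × 469 × 201.06 × 3 × 1 = 212.2 kN.
Bearing (16 mm plate, F_u = 450 MPa): end bolts L_c = 38 − 18/2 = 29, R_n = min(1.2×29×16×450, 2.4×16×16×450) = 250.56 kN/bolt; interior L_c = 47 − 18 = 29, R_n = 250.56 kN/bolt. φR_n = 0.75 × (1×250.56 + 2×250.56) = 563.8 kN.
Block shear: shear path 1×[38+2×47] = 1×132 mm, A_gv = 2112, A_nv = 1×(132 − 2.5×20)×16 = 1312 mm²; tension to near edge: (33 − 0.5×20)×16 = 368 mm². R_n = min(0.6×450×1312, 0.6×345×2112) + 1.0×450×368 = min(354.24, 437.18) + 165.6 = 519.84 kN. φR_n = 0.75 × 519.84 = 389.9 kN.
Governing: min(212.2, 563.8, 389.9) = 212.2 kN → bolt shear.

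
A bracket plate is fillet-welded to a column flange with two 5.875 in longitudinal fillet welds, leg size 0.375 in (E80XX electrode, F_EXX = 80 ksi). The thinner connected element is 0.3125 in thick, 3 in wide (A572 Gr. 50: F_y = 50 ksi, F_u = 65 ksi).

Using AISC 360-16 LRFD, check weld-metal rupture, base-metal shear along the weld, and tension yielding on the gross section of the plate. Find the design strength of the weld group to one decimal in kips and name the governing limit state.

Weld metal: throat = 0.707×0.375 = 0.26513 in, L = 2×5.875 = 11.75 in. φR_n = 0.75 × 0.6 × 80 × 0.26513 × 11.75 = 112.1 kips.
Base metal shear (0.3125 in plate): yield φR_n = 1.0×0.6×50×0.3125×11.75 = 110.2 kips; rupture φR_n = 0.75×0.6×65×0.3125×11.75 = 107.4 kips; take 107.4 kips (rupture).
Tension yield (gross): A_g = 3×0.3125 = 0.9375 in². φR_n = 0.90 × 50 × 0.9375 = 42.2 kips.
Governing: min(112.1, 107.4, 42.2) = 42.2 kips → gross-section yield.

42.2 kips (gross-section yield governs)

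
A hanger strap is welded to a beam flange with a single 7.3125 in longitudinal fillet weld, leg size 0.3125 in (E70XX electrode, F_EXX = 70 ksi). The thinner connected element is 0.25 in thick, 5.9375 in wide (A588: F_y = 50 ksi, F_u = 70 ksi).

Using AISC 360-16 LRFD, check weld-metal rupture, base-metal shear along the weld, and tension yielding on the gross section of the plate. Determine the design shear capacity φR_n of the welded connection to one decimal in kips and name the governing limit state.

Weld metal: throat = 0.707×0.3125 = 0.22094 in, L = 7.3125 in. φR_n = 0.75 × 0.6 × 70 × 0.22094 × 7.3125 = 50.9 kips.
Base metal shear (0.25 in plate): yield φR_n = 1.0×0.6×50×0.25×7.3125 = 54.8 kips; rupture φR_n = 0.75×0.6×70×0.25×7.3125 = 57.6 kips; take 54.8 kips (yield).
Tension yield (gross): A_g = 5.9375×0.25 = 1.4844 in². φR_n = 0.90 × 50 × 1.4844 = 66.8 kips.
Governing: min(50.9, 54.8, 66.8) = 50.9 kips → weld metal.

50.9 kips (weld metal governs)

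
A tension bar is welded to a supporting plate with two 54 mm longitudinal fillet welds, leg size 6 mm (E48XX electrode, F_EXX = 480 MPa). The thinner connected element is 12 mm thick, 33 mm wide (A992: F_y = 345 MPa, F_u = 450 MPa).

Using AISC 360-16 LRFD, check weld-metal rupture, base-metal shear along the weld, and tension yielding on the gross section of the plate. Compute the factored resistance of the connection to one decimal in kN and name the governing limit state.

Weld metal: throat = 0.707×6 = 4.242 mm, L = 2×54 = 108 mm. φR_n = 0.75 × 0.6 × 480 × 4.242 × 108 = 99.0 kN.
Base metal shear (12 mm plate): yield φR_n = 1.0×0.6×345×12×108 = 268.3 kN; rupture φR_n = 0.75×0.6×450×12×108 = 262.4 kN; take 262.4 kN (rupture).
Tension yield (gross): A_g = 33×12 = 396 mm². φR_n = 0.90 × 345 × 396 = 123.0 kN.
Governing: min(99.0, 262.4, 123.0) = 99.0 kN → weld metal.

99.0 kN (weld metal governs)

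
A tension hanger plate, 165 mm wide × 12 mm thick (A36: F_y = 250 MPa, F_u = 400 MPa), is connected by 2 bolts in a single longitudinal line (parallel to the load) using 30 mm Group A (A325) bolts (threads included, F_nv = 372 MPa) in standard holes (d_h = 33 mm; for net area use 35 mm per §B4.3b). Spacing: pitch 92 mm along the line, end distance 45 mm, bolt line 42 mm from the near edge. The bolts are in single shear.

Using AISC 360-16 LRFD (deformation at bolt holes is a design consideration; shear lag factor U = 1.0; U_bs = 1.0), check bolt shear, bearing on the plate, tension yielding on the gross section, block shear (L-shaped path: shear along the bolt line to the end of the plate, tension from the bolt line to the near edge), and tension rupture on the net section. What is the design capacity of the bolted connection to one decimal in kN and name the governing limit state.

Bolt shear: A_b = π(30)²/4 = 706.86 mm². φR_n = 0.75 × 372 × 706.86 × 2 × 1 = 394.4 kN.
Bearing (12 mm plate, F_u = 400 MPa): end bolts L_c = 45 − 33/2 = 28.5, R_n = min(1.2×28.5×12×400, 2.4×30×12×400) = 164.16 kN/bolt; interior L_c = 92 − 33 = 59, R_n = 339.84 kN/bolt. φR_n = 0.75 × (1×164.16 + 1×339.84) = 378.0 kN.
Tension yield (gross): A_g = 165×12 = 1980 mm². φR_n = 0.90 × 250 × 1980 = 445.5 kN.
Block shear: shear path 1×[45+1×92] = 1×137 mm, A_gv = 1644, A_nv = 1×(137 − 1.5×35)×12 = 1014 mm²; tension to near edge: (42 − 0.5×35)×12 = 294 mm². R_n = min(0.6×400×1014, 0.6×250×1644) + 1.0×400×294 = min(243.36, 246.6) + 117.6 = 360.96 kN. φR_n = 0.75 × 360.96 = 270.7 kN.
Tension rupture (net): A_n = (165 − 1×35)×12 = 1560 mm² (U = 1.0, A_e = A_n). φR_n = 0.75 × 400 × 1560 = 468.0 kN.
Governing: min(394.4, 378.0, 445.5, 270.7, 468.0) = 270.7 kN → block shear.

270.7 kN (block shear governs)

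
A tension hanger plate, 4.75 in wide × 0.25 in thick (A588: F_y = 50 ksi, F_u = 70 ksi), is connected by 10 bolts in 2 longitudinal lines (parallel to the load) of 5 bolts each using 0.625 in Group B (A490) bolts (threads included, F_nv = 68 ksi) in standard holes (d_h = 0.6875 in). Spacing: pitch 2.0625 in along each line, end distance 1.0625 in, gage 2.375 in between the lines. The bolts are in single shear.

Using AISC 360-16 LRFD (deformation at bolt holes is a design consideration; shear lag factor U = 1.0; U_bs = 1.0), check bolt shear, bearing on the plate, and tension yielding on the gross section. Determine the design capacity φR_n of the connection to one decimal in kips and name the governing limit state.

Bolt shear: A_b = π(0.625)²/4 = 0.3068 in². φR_n = 0.75 × 68 × 0.3068 × 10 × 1 = 156.5 kips.
Bearing (0.25 in plate, F_u = 70 ksi): end bolts L_c = 1.0625 − 0.6875/2 = 0.71875, R_n = min(1.2×0.71875×0.25×70, 2.4×0.625×0.25×70) = 15.094 kips/bolt; interior L_c = 2.0625 − 0.6875 = 1.375, R_n = 26.25 kips/bolt. φR_n = 0.75 × (2×15.094 + 8×26.25) = 180.1 kips.
Tension yield (gross): A_g = 4.75×0.25 = 1.1875 in². φR_n = 0.90 × 50 × 1.1875 = 53.4 kips.
Governing: min(156.5, 180.1, 53.4) = 53.4 kips → gross-section yield.

53.4 kips (gross-section yield governs)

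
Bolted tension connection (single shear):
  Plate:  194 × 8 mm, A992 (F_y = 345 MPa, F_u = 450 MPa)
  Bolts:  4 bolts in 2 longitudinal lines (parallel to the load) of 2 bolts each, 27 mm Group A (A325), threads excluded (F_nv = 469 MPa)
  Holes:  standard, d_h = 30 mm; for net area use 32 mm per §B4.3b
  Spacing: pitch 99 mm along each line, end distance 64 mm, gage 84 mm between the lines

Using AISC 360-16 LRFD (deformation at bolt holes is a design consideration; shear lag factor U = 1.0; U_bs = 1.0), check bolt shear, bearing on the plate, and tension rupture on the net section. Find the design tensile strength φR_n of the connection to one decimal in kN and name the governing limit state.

Bolt shear: A_b = π(27)²/4 = 572.56 mm². φR_n = 0.75 × 469 × 572.56 × 4 × 1 = 805.6 kN.
Bearing (8 mm plate, F_u = 450 MPa): end bolts L_c = 64 − 30/2 = 49, R_n = min(1.2×49×8×450, 2.4×27×8×450) = 211.68 kN/bolt; interior L_c = 99 − 30 = 69, R_n = 233.28 kN/bolt. φR_n = 0.75 × (2×211.68 + 2×233.28) = 667.4 kN.
Tension rupture (net): A_n = (194 − 2×32)×8 = 1040 mm² (U = 1.0, A_e = A_n). φR_n = 0.75 × 450 × 1040 = 351.0 kN.
Governing: min(805.6, 667.4, 351.0) = 351.0 kN → net-section rupture.

351.0 kN (net-section rupture governs)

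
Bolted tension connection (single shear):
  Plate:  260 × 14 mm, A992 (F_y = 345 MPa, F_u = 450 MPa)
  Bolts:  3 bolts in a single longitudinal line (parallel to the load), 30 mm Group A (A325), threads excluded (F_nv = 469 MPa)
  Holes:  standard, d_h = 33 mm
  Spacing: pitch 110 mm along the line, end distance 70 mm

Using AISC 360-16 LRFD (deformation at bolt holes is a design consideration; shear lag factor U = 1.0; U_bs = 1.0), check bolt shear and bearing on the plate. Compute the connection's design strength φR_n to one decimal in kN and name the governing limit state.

745.9 kN (bolt shear governs)

Bolt shear: A_b = π(30)²/4 = 706.86 mm². φR_n = 0.75 × 469 × 706.86 × 3 × 1 = 745.9 kN.
Bearing (14 mm plate, F_u = 450 MPa): end bolts L_c = 70 − 33/2 = 53.5, R_n = min(1.2×53.5×14×450, 2.4×30×14×450) = 404.46 kN/bolt; interior L_c = 110 − 33 = 77, R_n = 453.6 kN/bolt. φR_n = 0.75 × (1×404.46 + 2×453.6) = 983.7 kN.
Governing: min(745.9, 983.7) = 745.9 kN → bolt shear.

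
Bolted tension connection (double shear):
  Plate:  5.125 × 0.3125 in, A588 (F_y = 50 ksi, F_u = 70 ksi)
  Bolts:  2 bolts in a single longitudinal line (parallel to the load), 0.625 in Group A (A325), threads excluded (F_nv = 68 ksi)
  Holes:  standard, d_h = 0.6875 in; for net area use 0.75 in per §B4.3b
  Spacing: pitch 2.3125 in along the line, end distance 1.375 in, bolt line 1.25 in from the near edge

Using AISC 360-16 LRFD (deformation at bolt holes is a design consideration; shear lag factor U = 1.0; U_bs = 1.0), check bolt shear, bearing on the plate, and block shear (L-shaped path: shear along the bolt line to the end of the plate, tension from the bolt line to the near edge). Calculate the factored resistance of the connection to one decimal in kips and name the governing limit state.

39.6 kips (block shear governs)

Bolt shear: A_b = π(0.625)²/4 = 0.3068 in². φR_n = 0.75 × 68 × 0.3068 × 2 × 2 = 62.6 kips.
Bearing (0.3125 in plate, F_u = 70 ksi): end bolts L_c = 1.375 − 0.6875/2 = 1.03125, R_n = min(1.2×1.03125×0.3125×70, 2.4×0.625×0.3125×70) = 27.07 kips/bolt; interior L_c = 2.3125 − 0.6875 = 1.625, R_n = 32.813 kips/bolt. φR_n = 0.75 × (1×27.07 + 1×32.813) = 44.9 kips.
Block shear: shear path 1×[1.375+1×2.3125] = 1×3.6875 in, A_gv = 1.1523, A_nv = 1×(3.6875 − 1.5×0.75)×0.3125 = 0.80078 in²; tension to near edge: (1.25 − 0.5×0.75)×0.3125 = 0.27344 in². R_n = min(0.6×70×0.80078, 0.6×50×1.1523) + 1.0×70×0.27344 = min(33.633, 34.569) + 19.141 = 52.774 kips. φR_n = 0.75 × 52.774 = 39.6 kips.
Governing: min(62.6, 44.9, 39.6) = 39.6 kips → block shear.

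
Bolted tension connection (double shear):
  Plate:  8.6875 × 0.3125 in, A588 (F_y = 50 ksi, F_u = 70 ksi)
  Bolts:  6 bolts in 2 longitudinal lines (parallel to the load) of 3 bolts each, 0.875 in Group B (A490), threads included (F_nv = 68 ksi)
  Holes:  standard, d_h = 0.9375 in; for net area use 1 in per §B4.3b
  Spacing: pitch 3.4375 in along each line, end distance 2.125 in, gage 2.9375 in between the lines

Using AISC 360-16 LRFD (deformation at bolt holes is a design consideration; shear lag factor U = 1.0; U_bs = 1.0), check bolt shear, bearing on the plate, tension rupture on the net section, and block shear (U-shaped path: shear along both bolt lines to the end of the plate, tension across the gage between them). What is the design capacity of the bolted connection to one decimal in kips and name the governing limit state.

109.7 kips (net-section rupture governs)

Bolt shear: A_b = π(0.875)²/4 = 0.60132 in². φR_n = 0.75 × 68 × 0.60132 × 6 × 2 = 368.0 kips.
Bearing (0.3125 in plate, F_u = 70 ksi): end bolts L_c = 2.125 − 0.9375/2 = 1.65625, R_n = min(1.2×1.65625×0.3125×70, 2.4×0.875×0.3125×70) = 43.477 kips/bolt; interior L_c = 3.4375 − 0.9375 = 2.5, R_n = 45.938 kips/bolt. φR_n = 0.75 × (2×43.477 + 4×45.938) = 203.0 kips.
Tension rupture (net): A_n = (8.6875 − 2×1)×0.3125 = 2.0898 in² (U = 1.0, A_e = A_n). φR_n = 0.75 × 70 × 2.0898 = 109.7 kips.
Block shear: shear path 2×[2.125+2×3.4375] = 2×9 in, A_gv = 5.625, A_nv = 2×(9 − 2.5×1)×0.3125 = 4.0625 in²; tension across gage: (2.9375 − 1×1)×0.3125 = 0.60547 in². R_n = min(0.6×70×4.0625, 0.6×50×5.625) + 1.0×70×0.60547 = min(170.63, 168.75) + 42.383 = 211.13 kips. φR_n = 0.75 × 211.13 = 158.3 kips.
Governing: min(368.0, 203.0, 109.7, 158.3) = 109.7 kips → net-section rupture.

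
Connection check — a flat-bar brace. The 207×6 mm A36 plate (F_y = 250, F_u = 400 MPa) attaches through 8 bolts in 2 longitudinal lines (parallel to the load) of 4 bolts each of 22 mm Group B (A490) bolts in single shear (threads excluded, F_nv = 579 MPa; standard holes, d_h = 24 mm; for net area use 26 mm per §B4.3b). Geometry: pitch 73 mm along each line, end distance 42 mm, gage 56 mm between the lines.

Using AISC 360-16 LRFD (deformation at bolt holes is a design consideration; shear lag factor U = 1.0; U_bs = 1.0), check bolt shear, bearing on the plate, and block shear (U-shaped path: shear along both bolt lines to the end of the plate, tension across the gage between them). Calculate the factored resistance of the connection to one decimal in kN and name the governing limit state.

406.4 kN (block shear governs)

Bolt shear: A_b = π(22)²/4 = 380.13 mm². φR_n = 0.75 × 579 × 380.13 × 8 × 1 = 1320.6 kN.
Bearing (6 mm plate, F_u = 400 MPa): end bolts L_c = 42 − 24/2 = 30, R_n = min(1.2×30×6×400, 2.4×22×6×400) = 86.4 kN/bolt; interior L_c = 73 − 24 = 49, R_n = 126.72 kN/bolt. φR_n = 0.75 × (2×86.4 + 6×126.72) = 699.8 kN.
Block shear: shear path 2×[42+3×73] = 2×261 mm, A_gv = 3132, A_nv = 2×(261 − 3.5×26)×6 = 2040 mm²; tension across gage: (56 − 1×26)×6 = 180 mm². R_n = min(0.6×400×2040, 0.6×250×3132) + 1.0×400×180 = min(489.6, 469.8) + 72 = 541.8 kN. φR_n = 0.75 × 541.8 = 406.4 kN.
Governing: min(1320.6, 699.8, 406.4) = 406.4 kN → block shear.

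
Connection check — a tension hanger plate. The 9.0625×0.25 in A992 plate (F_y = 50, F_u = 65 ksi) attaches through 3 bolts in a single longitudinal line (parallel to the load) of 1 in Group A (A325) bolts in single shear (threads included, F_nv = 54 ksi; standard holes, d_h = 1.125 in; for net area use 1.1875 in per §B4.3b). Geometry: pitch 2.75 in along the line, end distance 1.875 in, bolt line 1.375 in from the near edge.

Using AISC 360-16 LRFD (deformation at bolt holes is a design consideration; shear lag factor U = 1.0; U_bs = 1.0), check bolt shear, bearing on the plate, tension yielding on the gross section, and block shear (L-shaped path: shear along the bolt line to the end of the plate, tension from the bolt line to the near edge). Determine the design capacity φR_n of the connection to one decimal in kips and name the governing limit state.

41.7 kips (block shear governs)

Bolt shear: A_b = π(1)²/4 = 0.7854 in². φR_n = 0.75 × 54 × 0.7854 × 3 × 1 = 95.4 kips.
Bearing (0.25 in plate, F_u = 65 ksi): end bolts L_c = 1.875 − 1.125/2 = 1.3125, R_n = min(1.2×1.3125×0.25×65, 2.4×1×0.25×65) = 25.594 kips/bolt; interior L_c = 2.75 − 1.125 = 1.625, R_n = 31.688 kips/bolt. φR_n = 0.75 × (1×25.594 + 2×31.688) = 66.7 kips.
Tension yield (gross): A_g = 9.0625×0.25 = 2.2656 in². φR_n = 0.90 × 50 × 2.2656 = 102.0 kips.
Block shear: shear path 1×[1.875+2×2.75] = 1×7.375 in, A_gv = 1.8438, A_nv = 1×(7.375 − 2.5×1.1875)×0.25 = 1.1016 in²; tension to near edge: (1.375 − 0.5×1.1875)×0.25 = 0.19531 in². R_n = min(0.6×65×1.1016, 0.6×50×1.8438) + 1.0×65×0.19531 = min(42.962, 55.314) + 12.695 = 55.657 kips. φR_n = 0.75 × 55.657 = 41.7 kips.
Governing: min(95.4, 66.7, 102.0, 41.7) = 41.7 kips → block shear.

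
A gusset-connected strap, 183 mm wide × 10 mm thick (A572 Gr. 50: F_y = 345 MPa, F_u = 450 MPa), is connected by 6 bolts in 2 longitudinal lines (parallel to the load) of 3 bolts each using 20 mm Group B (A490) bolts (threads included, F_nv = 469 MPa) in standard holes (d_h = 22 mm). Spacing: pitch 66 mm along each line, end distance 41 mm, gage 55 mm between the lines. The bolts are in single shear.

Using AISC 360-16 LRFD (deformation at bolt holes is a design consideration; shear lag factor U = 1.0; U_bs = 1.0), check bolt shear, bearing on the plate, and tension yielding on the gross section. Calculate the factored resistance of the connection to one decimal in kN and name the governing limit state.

568.2 kN (gross-section yield governs)

Bolt shear: A_b = π(20)²/4 = 314.16 mm². φR_n = 0.75 × 469 × 314.16 × 6 × 1 = 663.0 kN.
Bearing (10 mm plate, F_u = 450 MPa): end bolts L_c = 41 − 22/2 = 30, R_n = min(1.2×30×10×450, 2.4×20×10×450) = 162 kN/bolt; interior L_c = 66 − 22 = 44, R_n = 216 kN/bolt. φR_n = 0.75 × (2×162 + 4×216) = 891.0 kN.
Tension yield (gross): A_g = 183×10 = 1830 mm². φR_n = 0.90 × 345 × 1830 = 568.2 kN.
Governing: min(663.0, 891.0, 568.2) = 568.2 kN → gross-section yield.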